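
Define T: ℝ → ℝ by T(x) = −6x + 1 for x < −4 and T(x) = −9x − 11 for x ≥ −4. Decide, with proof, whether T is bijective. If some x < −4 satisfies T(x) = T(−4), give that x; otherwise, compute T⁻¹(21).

Both pieces are strictly decreasing (slopes −6 and −9), so each is injective on its own interval.
The left piece maps (−∞, −4) onto (25, ∞); the right piece maps [−4, ∞) onto (−∞, 25].
Since 25 = 25, the images partition ℝ: T is injective and surjective, hence bijective.
Because the two images are disjoint, no x < −4 has T(x) = T(−4), so we compute T⁻¹(21): 21 lies in (−∞, 25], so solve −9x − 11 = 21: x = (21 + 11)/(−9) = −32/9.

-32/9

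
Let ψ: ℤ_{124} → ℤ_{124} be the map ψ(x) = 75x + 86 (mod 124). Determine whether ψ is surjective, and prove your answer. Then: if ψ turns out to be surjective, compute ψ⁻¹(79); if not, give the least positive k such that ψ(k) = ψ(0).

Since gcd(75, 124) = 1, 75 is invertible modulo 124. Euclid's algorithm: 124 = 1·75 + 49, 75 = 1·49 + 26, 49 = 1·26 + 23, 26 = 1·23 + 3, 23 = 7·3 + 2, 3 = 1·2 + 1; back-substituting gives 1 = 43·75 − 26·124, so 75⁻¹ ≡ 43 (mod 124).
For any y ∈ ℤ_{124}, x = 43(y − 86) mod 124 satisfies ψ(x) = 75·43(y − 86) + 86 ≡ y (since 75·43 ≡ 1 mod 124). So every y has a preimage.
Hence ψ is surjective.
Since ψ is surjective, we compute ψ⁻¹(79): solve 75x + 86 ≡ 79 (mod 124), i.e. 75x ≡ 117 (mod 124).
Multiplying by 75⁻¹ = 43 gives x ≡ 43·117 = 5031 = 40·124 + 71 ≡ 71 (mod 124).
Check: ψ(71) = 75·71 + 86 = 5411 = 43·124 + 79 ≡ 79 (mod 124).

71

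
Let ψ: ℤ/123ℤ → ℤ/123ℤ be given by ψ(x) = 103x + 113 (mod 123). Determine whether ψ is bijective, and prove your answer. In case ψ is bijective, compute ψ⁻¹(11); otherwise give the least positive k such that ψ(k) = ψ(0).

Suppose ψ(s) = ψ(t) in ℤ/123ℤ. Then 103s + 113 ≡ 103t + 113 (mod 123), therefore 103(s − t) ≡ 0 (mod 123).
Since gcd(103, 123) = 1, 103 is invertible modulo 123, therefore s − t ≡ 0 (mod 123), i.e. s = t.
We now compute 103⁻¹ mod 123 explicitly. Euclid's algorithm: 123 = 1·103 + 20, 103 = 5·20 + 3, 20 = 6·3 + 2, 3 = 1·2 + 1; back-substituting gives 1 = 43·103 − 36·123, so 103⁻¹ ≡ 43 (mod 123).
Then y ↦ 43(y − 113) is a two-sided inverse to ψ, so every y ∈ ℤ/123ℤ has a preimage.
Therefore ψ is bijective.
Since ψ is bijective, we find ψ⁻¹(11): we need 103x ≡ 11 − 113 ≡ 21 (mod 123). Using 103⁻¹ = 43: x ≡ 43·21 = 903 = 7·123 + 42, so x = 42.
Check: ψ(42) = 103·42 + 113 = 4439 = 36·123 + 11 ≡ 11 (mod 123).

42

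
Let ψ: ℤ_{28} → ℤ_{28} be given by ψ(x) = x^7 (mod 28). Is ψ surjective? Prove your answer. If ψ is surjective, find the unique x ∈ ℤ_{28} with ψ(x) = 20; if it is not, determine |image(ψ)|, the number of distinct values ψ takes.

21

ψ(0) = 0^7 = 0.
ψ(14): Repeated squaring mod 28: 14^1 ≡ 14, 14^2 ≡ 14² = 196 ≡ 0, 14^4 ≡ 0² = 0. Since 7 = 4 + 2 + 1, 14^7 ≡ 0·0·14: 0·0 = 0, then 0·14 = 0. So 14^7 ≡ 0 (mod 28).
So ψ(0) = ψ(14) = 0 while 0 ≠ 14, therefore ψ is not injective.
A non-injective map from the 28-element set ℤ_{28} to itself takes at most 27 distinct values, so it cannot be surjective. So ψ is not surjective.
Since ψ is not surjective, we determine |image(ψ)|. Computing x^7 mod 28 for each x (by repeated squaring, reducing mod 28 at every step), the values ψ(0), ψ(1), …, ψ(27) are: 0, 1, 16, 3, 4, 5, 20, 7, 8, 9, 24, 11, 12, 13, 0, 15, 16, 17, 4, 19, 20, 21, 8, 23, 24, 25, 12, 27.
The distinct values are {0, 1, 3, 4, 5, 7, 8, 9, 11, 12, 13, 15, 16, 17, 19, 20, 21, 23, 24, 25, 27}; there are 21 of them.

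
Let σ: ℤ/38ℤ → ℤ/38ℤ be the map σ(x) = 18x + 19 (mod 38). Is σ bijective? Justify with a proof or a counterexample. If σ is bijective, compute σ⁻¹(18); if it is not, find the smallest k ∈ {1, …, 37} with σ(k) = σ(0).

Recall: injectivity means: for all s, t in the domain, σ(s) = σ(t) implies s = t.
We have gcd(18, 38) = 2 > 1. Taking s = 0 and t = 19: σ(0) = 19 and σ(19) = 18·19 + 19 = 361 ≡ 19 (mod 38).
So σ(0) = σ(19) while 0 ≠ 19, hence σ is not injective, hence not bijective.
Since σ is not bijective, we find the least positive k with σ(k) = σ(0): this means 18k ≡ 0 (mod 38), i.e. 38 ∣ 18k. Since gcd(18, 38) = 2, dividing through by 2 this holds exactly when 19 ∣ 9k, and as gcd(9, 19) = 1, exactly when 19 ∣ k.
The smallest positive such k is 19.

19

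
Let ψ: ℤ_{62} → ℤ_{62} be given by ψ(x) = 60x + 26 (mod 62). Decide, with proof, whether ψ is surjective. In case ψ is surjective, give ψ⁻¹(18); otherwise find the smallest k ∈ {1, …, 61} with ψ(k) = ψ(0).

31

Since gcd(60, 62) = 2, we have 60x ≡ 0 (mod 2) for all x, so ψ(x) ≡ 0 (mod 2).
But 1 ≢ 0 (mod 2), so 1 ∈ ℤ_{62} has no preimage. Hence ψ is not surjective.
Since ψ is not surjective, we find the least positive k with ψ(k) = ψ(0): this means 60k ≡ 0 (mod 62), i.e. 62 ∣ 60k. Since gcd(60, 62) = 2, dividing through by 2 this holds exactly when 31 ∣ 30k, and as gcd(30, 31) = 1, exactly when 31 ∣ k.
The smallest positive such k is 31.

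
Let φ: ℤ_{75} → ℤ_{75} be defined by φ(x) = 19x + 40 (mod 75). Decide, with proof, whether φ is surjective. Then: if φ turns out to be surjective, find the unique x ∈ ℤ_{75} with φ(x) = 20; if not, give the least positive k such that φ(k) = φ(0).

By definition, surjectivity means every element of the codomain has a preimage under φ.
Since gcd(19, 75) = 1, 19 is invertible modulo 75. Euclid's algorithm: 75 = 3·19 + 18, 19 = 1·18 + 1; back-substituting gives 1 = 4·19 − 1·75, so 19⁻¹ ≡ 4 (mod 75).
For any y ∈ ℤ_{75}, x = 4(y − 40) mod 75 satisfies φ(x) = 19·4(y − 40) + 40 ≡ y (since 19·4 ≡ 1 mod 75). So every y has a preimage.
Thus φ is surjective.
Since φ is surjective, we find φ⁻¹(20): we need 19x ≡ 20 − 40 ≡ 55 (mod 75). Using 19⁻¹ = 4: x ≡ 4·55 = 220 = 2·75 + 70, so x = 70.
Check: φ(70) = 19·70 + 40 = 1370 = 18·75 + 20 ≡ 20 (mod 75).

70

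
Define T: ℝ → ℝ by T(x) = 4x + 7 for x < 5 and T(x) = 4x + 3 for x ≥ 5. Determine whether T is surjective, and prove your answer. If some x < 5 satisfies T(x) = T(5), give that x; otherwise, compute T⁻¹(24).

Both pieces are strictly increasing (slopes 4 and 4), so each is injective on its own interval.
The left piece maps (−∞, 5) onto (−∞, 27); the right piece maps [5, ∞) onto [23, ∞).
The union (−∞, 27) ∪ [23, ∞) covers ℝ, so T is surjective.
For the follow-up: the images overlap, so an x < 5 with T(x) = T(5) exists. T(5) = 23; solving 4x + 7 = 23 for x < 5 gives x = (23 − 7)/4 = 4.

4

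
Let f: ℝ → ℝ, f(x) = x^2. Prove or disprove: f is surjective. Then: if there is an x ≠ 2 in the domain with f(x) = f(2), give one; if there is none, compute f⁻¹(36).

Since 2 is even, x^2 ≥ 0 for all x ∈ ℝ, so −1 ∈ ℝ has no preimage. Hence f is not surjective.
For the follow-up, such an x exists: taking x = −2 ∈ ℝ gives f(−2) = 4 = f(2) with −2 ≠ 2.

-2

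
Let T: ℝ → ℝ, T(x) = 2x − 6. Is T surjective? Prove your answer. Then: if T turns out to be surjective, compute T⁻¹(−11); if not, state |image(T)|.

For any y ∈ ℝ, x = (y + 6)/2 satisfies T(x) = y.
So T is surjective.
Since T is surjective, we compute T⁻¹(−11) = (−11 + 6)/2 = −5/2.

-5/2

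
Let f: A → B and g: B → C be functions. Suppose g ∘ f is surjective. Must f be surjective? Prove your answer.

No. Take A = {1, 2, 3}, B = {1, 2, 3, 4, 5, 6}, C = {1}, f(a) = 1 for every a ∈ A, and g(b) = 1 for every b ∈ B.
Then g ∘ f is surjective onto {1}, but 6 ∈ B has no preimage under f, so f is not surjective.

not surjective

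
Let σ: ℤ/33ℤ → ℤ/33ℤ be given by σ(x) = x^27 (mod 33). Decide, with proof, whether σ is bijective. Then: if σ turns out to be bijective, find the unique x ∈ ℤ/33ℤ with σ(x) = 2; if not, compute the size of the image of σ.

8

Computing x^27 mod 33 for each x (by repeated squaring, reducing mod 33 at every step), the values σ(0), σ(1), …, σ(32) are: 0, 1, 29, 9, 16, 14, 30, 28, 2, 15, 10, 11, 12, 7, 20, 27, 25, 8, 6, 13, 26, 21, 22, 23, 18, 31, 5, 3, 19, 17, 24, 4, 32.
Every element of ℤ/33ℤ appears exactly once in this list, so σ is a bijection, and in particular bijective.
Since σ is bijective, we read off the preimage of 2 from the same table: σ(8) = 2, so σ⁻¹(2) = 8.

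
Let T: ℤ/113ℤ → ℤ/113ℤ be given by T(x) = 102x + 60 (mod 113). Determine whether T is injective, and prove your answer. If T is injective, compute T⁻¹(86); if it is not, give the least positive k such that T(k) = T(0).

49

By definition, T is injective if T(a) = T(b) implies a = b.
If T(a) = T(b), then 102a ≡ 102b (mod 113). Because gcd(102, 113) = 1, we may cancel 102 to get a ≡ b (mod 113).
Therefore T is injective.
We now compute 102⁻¹ mod 113 explicitly. Euclid's algorithm: 113 = 1·102 + 11, 102 = 9·11 + 3, 11 = 3·3 + 2, 3 = 1·2 + 1; back-substituting gives 1 = 41·102 − 37·113, so 102⁻¹ ≡ 41 (mod 113).
Since T is injective, we find T⁻¹(86): we need 102x ≡ 86 − 60 ≡ 26 (mod 113). Using 102⁻¹ = 41: x ≡ 41·26 = 1066 = 9·113 + 49, so x = 49.
Check: T(49) = 102·49 + 60 = 5058 = 44·113 + 86 ≡ 86 (mod 113).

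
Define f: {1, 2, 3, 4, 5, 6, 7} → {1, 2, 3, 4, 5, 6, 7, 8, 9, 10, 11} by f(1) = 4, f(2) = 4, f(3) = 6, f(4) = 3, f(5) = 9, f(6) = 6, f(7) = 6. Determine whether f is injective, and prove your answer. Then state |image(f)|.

4

f(1) = 4 = f(2) with 1 ≠ 2, so f is not injective.
The image of f is {3, 4, 6, 9}, which has 4 elements.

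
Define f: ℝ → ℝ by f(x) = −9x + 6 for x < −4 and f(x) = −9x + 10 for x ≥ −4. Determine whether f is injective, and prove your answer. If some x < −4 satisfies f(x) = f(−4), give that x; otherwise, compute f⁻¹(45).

-40/9

Both pieces are strictly decreasing (slopes −9 and −9), so each is injective on its own interval.
The left piece maps (−∞, −4) onto (42, ∞); the right piece maps [−4, ∞) onto (−∞, 46].
These images overlap. In particular f(−4) = 46 (right piece), and solving −9x + 6 = 46 on the left piece gives x = −40/9 < −4.
So f(−40/9) = f(−4) with −40/9 ≠ −4, and f is not injective. This x = −40/9 is the requested value below −4.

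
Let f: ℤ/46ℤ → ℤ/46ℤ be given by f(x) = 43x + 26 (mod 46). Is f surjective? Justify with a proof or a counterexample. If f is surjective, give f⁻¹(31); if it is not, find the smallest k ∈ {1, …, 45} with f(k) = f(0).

Recall: f is surjective if every y in the codomain equals f(x) for some x in the domain.
Since gcd(43, 46) = 1, 43 is invertible modulo 46. Euclid's algorithm: 46 = 1·43 + 3, 43 = 14·3 + 1; back-substituting gives 1 = 15·43 − 14·46, so 43⁻¹ ≡ 15 (mod 46).
Then y ↦ 15(y − 26) is a two-sided inverse to f, so every y ∈ ℤ/46ℤ has a preimage.
Hence f is surjective.
Since f is surjective, we compute f⁻¹(31): solve 43x + 26 ≡ 31 (mod 46), i.e. 43x ≡ 5 (mod 46).
Multiplying by 43⁻¹ = 15 gives x ≡ 15·5 = 75 = 1·46 + 29 ≡ 29 (mod 46).
Check: f(29) = 43·29 + 26 = 1273 = 27·46 + 31 ≡ 31 (mod 46).

29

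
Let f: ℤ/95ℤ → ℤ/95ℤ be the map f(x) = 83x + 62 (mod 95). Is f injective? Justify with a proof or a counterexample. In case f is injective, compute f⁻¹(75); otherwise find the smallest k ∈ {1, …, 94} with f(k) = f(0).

If f(a) = f(b), then 83a ≡ 83b (mod 95). Because gcd(83, 95) = 1, we may cancel 83 to get a ≡ b (mod 95).
Therefore f is injective.
We now compute 83⁻¹ mod 95 explicitly. Euclid's algorithm: 95 = 1·83 + 12, 83 = 6·12 + 11, 12 = 1·11 + 1; back-substituting gives 1 = 87·83 − 76·95, so 83⁻¹ ≡ 87 (mod 95).
Since f is injective, we compute f⁻¹(75): solve 83x + 62 ≡ 75 (mod 95), i.e. 83x ≡ 13 (mod 95).
Multiplying by 83⁻¹ = 87 gives x ≡ 87·13 = 1131 = 11·95 + 86 ≡ 86 (mod 95).
Check: f(86) = 83·86 + 62 = 7200 = 75·95 + 75 ≡ 75 (mod 95).

86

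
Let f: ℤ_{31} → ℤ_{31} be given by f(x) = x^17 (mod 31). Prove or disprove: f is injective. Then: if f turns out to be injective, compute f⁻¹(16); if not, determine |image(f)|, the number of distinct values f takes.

Since 31 is prime, the nonzero elements of ℤ_{31} form a cyclic group of order 30.
As gcd(17, 30) = 1, raising to the 17th power is a bijection on this group: if u^17 ≡ v^17 then (uv^{−1})^17 = 1, and the only element of order dividing gcd(17, 30) = 1 is 1, so u = v.
With f(0) = 0 this makes f injective on all of ℤ_{31}, hence bijective (finite equal-size domain and codomain). In particular f is injective.
Since f is injective, we find the preimage of 16. The inverse of x ↦ x^17 on (ℤ_{31})^× is x ↦ x^23, because 17·23 = 391 = 13·30 + 1 ≡ 1 (mod 30) and x^{30} = 1 for x ≠ 0 (Fermat). So f⁻¹(16) = 16^23 mod 31.
Repeated squaring mod 31: 16^1 ≡ 16, 16^2 ≡ 16² = 256 ≡ 8, 16^4 ≡ 8² = 64 ≡ 2, 16^8 ≡ 2² = 4, 16^16 ≡ 4² = 16. Since 23 = 16 + 4 + 2 + 1, 16^23 ≡ 16·2·8·16: 16·2 = 32 ≡ 1, then 1·8 = 8, then 8·16 = 128 ≡ 4. So 16^23 ≡ 4 (mod 31).
Hence f⁻¹(16) = 4.

4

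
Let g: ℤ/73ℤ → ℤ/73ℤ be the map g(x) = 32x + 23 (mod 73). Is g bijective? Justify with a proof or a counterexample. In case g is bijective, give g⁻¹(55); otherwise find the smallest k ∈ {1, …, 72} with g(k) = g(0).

If g(s) = g(t), then 32s ≡ 32t (mod 73). Because gcd(32, 73) = 1, we may cancel 32 to get s ≡ t (mod 73).
We now compute 32⁻¹ mod 73 explicitly. Euclid's algorithm: 73 = 2·32 + 9, 32 = 3·9 + 5, 9 = 1·5 + 4, 5 = 1·4 + 1; back-substituting gives 1 = 16·32 − 7·73, so 32⁻¹ ≡ 16 (mod 73).
Then y ↦ 16(y − 23) is a two-sided inverse to g, so every y ∈ ℤ/73ℤ has a preimage.
Hence g is bijective.
Since g is bijective, we find g⁻¹(55): we need 32x ≡ 55 − 23 ≡ 32 (mod 73). Using 32⁻¹ = 16: x ≡ 16·32 = 512 = 7·73 + 1, so x = 1.
Check: g(1) = 32·1 + 23 = 55 ≡ 55 (mod 73).

1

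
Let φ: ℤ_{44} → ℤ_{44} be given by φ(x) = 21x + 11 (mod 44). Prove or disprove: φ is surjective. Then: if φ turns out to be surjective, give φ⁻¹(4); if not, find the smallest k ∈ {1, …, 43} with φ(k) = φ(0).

Since gcd(21, 44) = 1, 21 is invertible modulo 44. Euclid's algorithm: 44 = 2·21 + 2, 21 = 10·2 + 1; back-substituting gives 1 = 21·21 − 10·44, so 21⁻¹ ≡ 21 (mod 44).
For any y ∈ ℤ_{44}, x = 21(y − 11) mod 44 satisfies φ(x) = 21·21(y − 11) + 11 ≡ y (since 21·21 ≡ 1 mod 44). So every y has a preimage.
Thus φ is surjective.
Since φ is surjective, we compute φ⁻¹(4): solve 21x + 11 ≡ 4 (mod 44), i.e. 21x ≡ 37 (mod 44).
Multiplying by 21⁻¹ = 21 gives x ≡ 21·37 = 777 = 17·44 + 29 ≡ 29 (mod 44).
Check: φ(29) = 21·29 + 11 = 620 = 14·44 + 4 ≡ 4 (mod 44).

29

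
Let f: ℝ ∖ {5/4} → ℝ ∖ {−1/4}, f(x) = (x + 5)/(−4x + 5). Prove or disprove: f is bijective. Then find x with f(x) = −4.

5/3

Suppose f(u) = f(v). Cross-multiplying: (u + 5)(−4v + 5) = (v + 5)(−4u + 5).
Expanding both sides and cancelling the symmetric terms leaves 25·(u − v) = 0. Since 25 ≠ 0, u = v. Therefore f is injective.
For any y ≠ −1/4, solving y(−4x + 5) = x + 5 for x gives a well-defined x ≠ 5/4. So f is surjective.
Therefore f is bijective.
Solving f(x) = −4: cross-multiplying gives x + 5 = −4(−4x + 5), which rearranges to −15x = −25, so x = 5/3.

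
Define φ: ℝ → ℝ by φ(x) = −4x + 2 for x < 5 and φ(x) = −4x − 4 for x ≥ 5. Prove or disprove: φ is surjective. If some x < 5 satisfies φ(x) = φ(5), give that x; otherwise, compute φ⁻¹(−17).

Both pieces are strictly decreasing (slopes −4 and −4), so each is injective on its own interval.
The left piece maps (−∞, 5) onto (−18, ∞); the right piece maps [5, ∞) onto (−∞, −24].
The union (−18, ∞) ∪ (−∞, −24] omits the interval between −18 and −24; in particular −18 has no preimage. So φ is not surjective.
Because the two images are disjoint, no x < 5 has φ(x) = φ(5), so we compute φ⁻¹(−17): −17 lies in (−18, ∞), so solve −4x + 2 = −17: x = (−17 − 2)/(−4) = 19/4.

19/4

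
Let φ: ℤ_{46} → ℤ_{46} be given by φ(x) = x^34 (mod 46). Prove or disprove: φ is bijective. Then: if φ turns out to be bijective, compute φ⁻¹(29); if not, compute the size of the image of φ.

φ(22): Repeated squaring mod 46: 22^1 ≡ 22, 22^2 ≡ 22² = 484 ≡ 24, 22^4 ≡ 24² = 576 ≡ 24, 22^8 ≡ 24² = 576 ≡ 24, 22^16 ≡ 24² = 576 ≡ 24, 22^32 ≡ 24² = 576 ≡ 24. Since 34 = 32 + 2, 22^34 ≡ 24·24: 24·24 = 576 ≡ 24. So 22^34 ≡ 24 (mod 46).
φ(24): Repeated squaring mod 46: 24^1 ≡ 24, 24^2 ≡ 24² = 576 ≡ 24, 24^4 ≡ 24² = 576 ≡ 24, 24^8 ≡ 24² = 576 ≡ 24, 24^16 ≡ 24² = 576 ≡ 24, 24^32 ≡ 24² = 576 ≡ 24. Since 34 = 32 + 2, 24^34 ≡ 24·24: 24·24 = 576 ≡ 24. So 24^34 ≡ 24 (mod 46).
So φ(22) = φ(24) = 24 while 22 ≠ 24, thus φ is not injective, hence not bijective.
Since φ is not bijective, we determine |image(φ)|. Computing x^34 mod 46 for each x (by repeated squaring, reducing mod 46 at every step), the values φ(0), φ(1), …, φ(45) are: 0, 1, 2, 3, 4, 41, 6, 39, 8, 9, 36, 35, 12, 13, 32, 31, 16, 29, 18, 27, 26, 25, 24, 23, 24, 25, 26, 27, 18, 29, 16, 31, 32, 13, 12, 35, 36, 9, 8, 39, 6, 41, 4, 3, 2, 1.
The distinct values are {0, 1, 2, 3, 4, 6, 8, 9, 12, 13, 16, 18, 23, 24, 25, 26, 27, 29, 31, 32, 35, 36, 39, 41}; there are 24 of them.

24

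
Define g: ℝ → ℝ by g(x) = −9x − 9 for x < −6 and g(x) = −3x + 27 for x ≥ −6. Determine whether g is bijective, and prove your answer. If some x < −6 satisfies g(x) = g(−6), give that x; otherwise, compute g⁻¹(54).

-7

Both pieces are strictly decreasing (slopes −9 and −3), so each is injective on its own interval.
The left piece maps (−∞, −6) onto (45, ∞); the right piece maps [−6, ∞) onto (−∞, 45].
Since 45 = 45, the images partition ℝ: g is injective and surjective, hence bijective.
Because the two images are disjoint, no x < −6 has g(x) = g(−6), so we compute g⁻¹(54): 54 lies in (45, ∞), so solve −9x − 9 = 54: x = (54 + 9)/(−9) = −7.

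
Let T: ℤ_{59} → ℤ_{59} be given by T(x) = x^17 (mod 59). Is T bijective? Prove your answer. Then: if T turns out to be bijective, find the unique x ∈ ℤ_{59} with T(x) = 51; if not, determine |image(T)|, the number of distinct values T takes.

49

Since 59 is prime, the nonzero elements of ℤ_{59} form a cyclic group of order 58.
As gcd(17, 58) = 1, raising to the 17th power is a bijection on this group: if s^17 ≡ t^17 then (st^{−1})^17 = 1, and the only element of order dividing gcd(17, 58) = 1 is 1, so s = t.
With T(0) = 0 this makes T injective on all of ℤ_{59}, hence bijective (finite equal-size domain and codomain). In particular T is bijective.
Since T is bijective, we find the preimage of 51. The inverse of x ↦ x^17 on (ℤ_{59})^× is x ↦ x^41, because 17·41 = 697 = 12·58 + 1 ≡ 1 (mod 58) and x^{58} = 1 for x ≠ 0 (Fermat). So T⁻¹(51) = 51^41 mod 59.
Repeated squaring mod 59: 51^1 ≡ 51, 51^2 ≡ 51² = 2601 ≡ 5, 51^4 ≡ 5² = 25, 51^8 ≡ 25² = 625 ≡ 35, 51^16 ≡ 35² = 1225 ≡ 45, 51^32 ≡ 45² = 2025 ≡ 19. Since 41 = 32 + 8 + 1, 51^41 ≡ 19·35·51: 19·35 = 665 ≡ 16, then 16·51 = 816 ≡ 49. So 51^41 ≡ 49 (mod 59).
Hence T⁻¹(51) = 49.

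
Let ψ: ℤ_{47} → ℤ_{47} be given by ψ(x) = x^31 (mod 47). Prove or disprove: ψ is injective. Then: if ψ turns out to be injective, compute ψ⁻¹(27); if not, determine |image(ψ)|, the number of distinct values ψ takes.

Since 47 is prime, the nonzero elements of ℤ_{47} form a cyclic group of order 46.
As gcd(31, 46) = 1, raising to the 31st power is a bijection on this group: if x_1^31 ≡ x_2^31 then (x_1x_2^{−1})^31 = 1, and the only element of order dividing gcd(31, 46) = 1 is 1, so x_1 = x_2.
With ψ(0) = 0 this makes ψ injective on all of ℤ_{47}, hence bijective (finite equal-size domain and codomain). In particular ψ is injective.
Since ψ is injective, we find the preimage of 27. The inverse of x ↦ x^31 on (ℤ_{47})^× is x ↦ x^3, because 31·3 = 93 = 2·46 + 1 ≡ 1 (mod 46) and x^{46} = 1 for x ≠ 0 (Fermat). So ψ⁻¹(27) = 27^3 mod 47.
Repeated squaring mod 47: 27^1 ≡ 27, 27^2 ≡ 27² = 729 ≡ 24. Since 3 = 2 + 1, 27^3 ≡ 24·27: 24·27 = 648 ≡ 37. So 27^3 ≡ 37 (mod 47).
Hence ψ⁻¹(27) = 37.

37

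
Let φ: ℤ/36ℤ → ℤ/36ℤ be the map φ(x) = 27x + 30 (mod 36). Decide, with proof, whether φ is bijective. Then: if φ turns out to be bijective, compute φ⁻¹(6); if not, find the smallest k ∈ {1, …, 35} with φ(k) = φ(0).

4

We have gcd(27, 36) = 9 > 1. Taking u = 0 and v = 4: φ(0) = 30 and φ(4) = 27·4 + 30 = 138 ≡ 30 (mod 36).
So φ(0) = φ(4) while 0 ≠ 4, therefore φ is not injective, hence not bijective.
Since φ is not bijective, we find the least positive k with φ(k) = φ(0): this means 27k ≡ 0 (mod 36), i.e. 36 ∣ 27k. Since gcd(27, 36) = 9, dividing through by 9 this holds exactly when 4 ∣ 3k, and as gcd(3, 4) = 1, exactly when 4 ∣ k.
The smallest positive such k is 4.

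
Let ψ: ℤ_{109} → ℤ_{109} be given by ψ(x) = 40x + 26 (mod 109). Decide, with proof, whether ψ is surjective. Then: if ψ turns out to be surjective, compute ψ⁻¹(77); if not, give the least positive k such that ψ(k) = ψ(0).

Since gcd(40, 109) = 1, 40 is invertible modulo 109. Euclid's algorithm: 109 = 2·40 + 29, 40 = 1·29 + 11, 29 = 2·11 + 7, 11 = 1·7 + 4, 7 = 1·4 + 3, 4 = 1·3 + 1; back-substituting gives 1 = 30·40 − 11·109, so 40⁻¹ ≡ 30 (mod 109).
For any y ∈ ℤ_{109}, x = 30(y − 26) mod 109 satisfies ψ(x) = 40·30(y − 26) + 26 ≡ y (since 40·30 ≡ 1 mod 109). So every y has a preimage.
So ψ is surjective.
Since ψ is surjective, we compute ψ⁻¹(77): solve 40x + 26 ≡ 77 (mod 109), i.e. 40x ≡ 51 (mod 109).
Multiplying by 40⁻¹ = 30 gives x ≡ 30·51 = 1530 = 14·109 + 4 ≡ 4 (mod 109).
Check: ψ(4) = 40·4 + 26 = 186 = 1·109 + 77 ≡ 77 (mod 109).

4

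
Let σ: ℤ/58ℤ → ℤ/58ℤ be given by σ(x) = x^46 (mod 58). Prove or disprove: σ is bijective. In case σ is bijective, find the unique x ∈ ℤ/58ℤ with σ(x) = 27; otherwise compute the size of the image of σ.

σ(28): Repeated squaring mod 58: 28^1 ≡ 28, 28^2 ≡ 28² = 784 ≡ 30, 28^4 ≡ 30² = 900 ≡ 30, 28^8 ≡ 30² = 900 ≡ 30, 28^16 ≡ 30² = 900 ≡ 30, 28^32 ≡ 30² = 900 ≡ 30. Since 46 = 32 + 8 + 4 + 2, 28^46 ≡ 30·30·30·30: 30·30 = 900 ≡ 30, then 30·30 = 900 ≡ 30, then 30·30 = 900 ≡ 30. So 28^46 ≡ 30 (mod 58).
σ(30): Repeated squaring mod 58: 30^1 ≡ 30, 30^2 ≡ 30² = 900 ≡ 30, 30^4 ≡ 30² = 900 ≡ 30, 30^8 ≡ 30² = 900 ≡ 30, 30^16 ≡ 30² = 900 ≡ 30, 30^32 ≡ 30² = 900 ≡ 30. Since 46 = 32 + 8 + 4 + 2, 30^46 ≡ 30·30·30·30: 30·30 = 900 ≡ 30, then 30·30 = 900 ≡ 30, then 30·30 = 900 ≡ 30. So 30^46 ≡ 30 (mod 58).
So σ(28) = σ(30) = 30 while 28 ≠ 30, hence σ is not injective, hence not bijective.
Since σ is not bijective, we determine |image(σ)|. Computing x^46 mod 58 for each x (by repeated squaring, reducing mod 58 at every step), the values σ(0), σ(1), …, σ(57) are: 0, 1, 42, 35, 24, 45, 20, 23, 22, 7, 34, 33, 28, 25, 38, 9, 54, 57, 4, 5, 36, 51, 52, 49, 16, 53, 6, 13, 30, 29, 30, 13, 6, 53, 16, 49, 52, 51, 36, 5, 4, 57, 54, 9, 38, 25, 28, 33, 34, 7, 22, 23, 20, 45, 24, 35, 42, 1.
The distinct values are {0, 1, 4, 5, 6, 7, 9, 13, 16, 20, 22, 23, 24, 25, 28, 29, 30, 33, 34, 35, 36, 38, 42, 45, 49, 51, 52, 53, 54, 57}; there are 30 of them.

30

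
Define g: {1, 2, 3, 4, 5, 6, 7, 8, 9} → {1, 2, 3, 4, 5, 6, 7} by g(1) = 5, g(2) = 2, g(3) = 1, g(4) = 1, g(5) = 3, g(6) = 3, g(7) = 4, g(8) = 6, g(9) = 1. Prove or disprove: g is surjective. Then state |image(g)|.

6

No element maps to 7, so g is not surjective.
The image of g is {1, 2, 3, 4, 5, 6}, which has 6 elements.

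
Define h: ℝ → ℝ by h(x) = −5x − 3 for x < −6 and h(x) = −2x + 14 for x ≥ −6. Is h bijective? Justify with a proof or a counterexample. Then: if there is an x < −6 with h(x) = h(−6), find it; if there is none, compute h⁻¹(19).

-5/2

Both pieces are strictly decreasing (slopes −5 and −2), so each is injective on its own interval.
The left piece maps (−∞, −6) onto (27, ∞); the right piece maps [−6, ∞) onto (−∞, 26].
The images leave a gap (27 has no preimage), so h is not surjective, hence not bijective.
Because the two images are disjoint, no x < −6 has h(x) = h(−6), so we compute h⁻¹(19): 19 lies in (−∞, 26], so solve −2x + 14 = 19: x = (19 − 14)/(−2) = −5/2.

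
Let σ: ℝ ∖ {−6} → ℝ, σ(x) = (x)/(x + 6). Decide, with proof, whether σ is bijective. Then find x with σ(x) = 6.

-36/5

If σ(x) = 1, cross-multiplying gives 1(x) = 1(x + 6), which simplifies to 0 = 6 — false.  So 1 has no preimage and σ is not surjective.
So σ is not bijective.
Solving σ(x) = 6: cross-multiplying gives x = 6(x + 6), which rearranges to −5x = 36, so x = −36/5.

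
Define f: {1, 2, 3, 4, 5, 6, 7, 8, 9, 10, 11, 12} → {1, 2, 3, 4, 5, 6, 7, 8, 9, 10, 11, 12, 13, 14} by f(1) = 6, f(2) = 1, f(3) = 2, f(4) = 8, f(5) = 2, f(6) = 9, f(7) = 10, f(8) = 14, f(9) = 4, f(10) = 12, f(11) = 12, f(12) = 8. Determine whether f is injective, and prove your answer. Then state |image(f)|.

9

f(3) = 2 = f(5) with 3 ≠ 5, so f is not injective.
The image of f is {1, 2, 4, 6, 8, 9, 10, 12, 14}, which has 9 elements.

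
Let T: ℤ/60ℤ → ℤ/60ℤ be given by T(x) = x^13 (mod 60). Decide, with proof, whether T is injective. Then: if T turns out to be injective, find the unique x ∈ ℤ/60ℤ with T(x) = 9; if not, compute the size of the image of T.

T(0) = 0^13 = 0.
T(30): Repeated squaring mod 60: 30^1 ≡ 30, 30^2 ≡ 30² = 900 ≡ 0, 30^4 ≡ 0² = 0, 30^8 ≡ 0² = 0. Since 13 = 8 + 4 + 1, 30^13 ≡ 0·0·30: 0·0 = 0, then 0·30 = 0. So 30^13 ≡ 0 (mod 60).
So T(0) = T(30) = 0 while 0 ≠ 30, thus T is not injective.
Since T is not injective, we determine |image(T)|. Computing x^13 mod 60 for each x (by repeated squaring, reducing mod 60 at every step), the values T(0), T(1), …, T(59) are: 0, 1, 32, 3, 4, 5, 36, 7, 8, 9, 40, 11, 12, 13, 44, 15, 16, 17, 48, 19, 20, 21, 52, 23, 24, 25, 56, 27, 28, 29, 0, 31, 32, 33, 4, 35, 36, 37, 8, 39, 40, 41, 12, 43, 44, 45, 16, 47, 48, 49, 20, 51, 52, 53, 24, 55, 56, 57, 28, 59.
The distinct values are {0, 1, 3, 4, 5, 7, 8, 9, 11, 12, 13, 15, 16, 17, 19, 20, 21, 23, 24, 25, 27, 28, 29, 31, 32, 33, 35, 36, 37, 39, 40, 41, 43, 44, 45, 47, 48, 49, 51, 52, 53, 55, 56, 57, 59}; there are 45 of them.

45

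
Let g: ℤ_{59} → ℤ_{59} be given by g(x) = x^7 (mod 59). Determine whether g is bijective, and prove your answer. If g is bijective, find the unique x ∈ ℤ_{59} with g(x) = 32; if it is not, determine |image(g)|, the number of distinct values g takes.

Since 59 is prime, the nonzero elements of ℤ_{59} form a cyclic group of order 58.
As gcd(7, 58) = 1, raising to the 7th power is a bijection on this group: if s^7 ≡ t^7 then (st^{−1})^7 = 1, and the only element of order dividing gcd(7, 58) = 1 is 1, so s = t.
With g(0) = 0 this makes g injective on all of ℤ_{59}, hence bijective (finite equal-size domain and codomain). In particular g is bijective.
Since g is bijective, we find the preimage of 32. The inverse of x ↦ x^7 on (ℤ_{59})^× is x ↦ x^25, because 7·25 = 175 = 3·58 + 1 ≡ 1 (mod 58) and x^{58} = 1 for x ≠ 0 (Fermat). So g⁻¹(32) = 32^25 mod 59.
Repeated squaring mod 59: 32^1 ≡ 32, 32^2 ≡ 32² = 1024 ≡ 21, 32^4 ≡ 21² = 441 ≡ 28, 32^8 ≡ 28² = 784 ≡ 17, 32^16 ≡ 17² = 289 ≡ 53. Since 25 = 16 + 8 + 1, 32^25 ≡ 53·17·32: 53·17 = 901 ≡ 16, then 16·32 = 512 ≡ 40. So 32^25 ≡ 40 (mod 59).
Hence g⁻¹(32) = 40.

40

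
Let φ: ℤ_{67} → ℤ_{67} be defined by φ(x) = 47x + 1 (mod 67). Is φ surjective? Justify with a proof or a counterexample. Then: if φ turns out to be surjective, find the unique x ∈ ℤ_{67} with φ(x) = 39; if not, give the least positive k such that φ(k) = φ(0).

45

By definition, surjectivity means every element of the codomain has a preimage under φ.
Since gcd(47, 67) = 1, 47 is invertible modulo 67. Euclid's algorithm: 67 = 1·47 + 20, 47 = 2·20 + 7, 20 = 2·7 + 6, 7 = 1·6 + 1; back-substituting gives 1 = 10·47 − 7·67, so 47⁻¹ ≡ 10 (mod 67).
For any y ∈ ℤ_{67}, x = 10(y − 1) mod 67 satisfies φ(x) = 47·10(y − 1) + 1 ≡ y (since 47·10 ≡ 1 mod 67). So every y has a preimage.
Therefore φ is surjective.
Since φ is surjective, we find φ⁻¹(39): we need 47x ≡ 39 − 1 ≡ 38 (mod 67). Using 47⁻¹ = 10: x ≡ 10·38 = 380 = 5·67 + 45, so x = 45.
Check: φ(45) = 47·45 + 1 = 2116 = 31·67 + 39 ≡ 39 (mod 67).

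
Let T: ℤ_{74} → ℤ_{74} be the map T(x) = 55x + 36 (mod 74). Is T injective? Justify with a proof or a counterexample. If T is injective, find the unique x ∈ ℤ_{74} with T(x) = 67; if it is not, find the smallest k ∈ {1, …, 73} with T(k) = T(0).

49

By definition, T is injective if T(s) = T(t) implies s = t.
If T(s) = T(t), then 55s ≡ 55t (mod 74). Because gcd(55, 74) = 1, we may cancel 55 to get s ≡ t (mod 74).
Therefore T is injective.
We now compute 55⁻¹ mod 74 explicitly. Euclid's algorithm: 74 = 1·55 + 19, 55 = 2·19 + 17, 19 = 1·17 + 2, 17 = 8·2 + 1; back-substituting gives 1 = 35·55 − 26·74, so 55⁻¹ ≡ 35 (mod 74).
Since T is injective, we compute T⁻¹(67): solve 55x + 36 ≡ 67 (mod 74), i.e. 55x ≡ 31 (mod 74).
Multiplying by 55⁻¹ = 35 gives x ≡ 35·31 = 1085 = 14·74 + 49 ≡ 49 (mod 74).
Check: T(49) = 55·49 + 36 = 2731 = 36·74 + 67 ≡ 67 (mod 74).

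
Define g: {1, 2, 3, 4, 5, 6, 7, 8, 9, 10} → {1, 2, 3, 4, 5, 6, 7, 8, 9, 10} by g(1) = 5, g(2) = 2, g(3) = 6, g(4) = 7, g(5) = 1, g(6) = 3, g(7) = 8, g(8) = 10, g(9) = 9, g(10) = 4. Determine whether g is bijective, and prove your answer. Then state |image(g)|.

The values 5, 2, 6, 7, 1, 3, 8, 10, 9, 4 are a permutation of {1, 2, 3, 4, 5, 6, 7, 8, 9, 10}: each element appears exactly once.
So g is injective and surjective, hence bijective.
The image of g is {1, 2, 3, 4, 5, 6, 7, 8, 9, 10}, which has 10 elements.

10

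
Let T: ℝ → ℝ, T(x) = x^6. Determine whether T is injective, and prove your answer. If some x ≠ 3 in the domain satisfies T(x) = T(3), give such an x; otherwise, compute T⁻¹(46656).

T(3) = 729 = (−3)^6 = T(−3) (since 6 is even), with 3 ≠ −3. So T is not injective.
For the follow-up, such an x exists: taking x = −3 ∈ ℝ gives T(−3) = 729 = T(3) with −3 ≠ 3.

-3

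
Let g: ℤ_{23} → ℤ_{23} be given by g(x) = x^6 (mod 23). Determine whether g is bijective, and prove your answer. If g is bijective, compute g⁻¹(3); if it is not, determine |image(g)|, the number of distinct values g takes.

12

g(11): Repeated squaring mod 23: 11^1 ≡ 11, 11^2 ≡ 11² = 121 ≡ 6, 11^4 ≡ 6² = 36 ≡ 13. Since 6 = 4 + 2, 11^6 ≡ 13·6: 13·6 = 78 ≡ 9. So 11^6 ≡ 9 (mod 23).
g(12): Repeated squaring mod 23: 12^1 ≡ 12, 12^2 ≡ 12² = 144 ≡ 6, 12^4 ≡ 6² = 36 ≡ 13. Since 6 = 4 + 2, 12^6 ≡ 13·6: 13·6 = 78 ≡ 9. So 12^6 ≡ 9 (mod 23).
So g(11) = g(12) = 9 while 11 ≠ 12, thus g is not injective, hence not bijective.
Since g is not bijective, we determine |image(g)|. Computing x^6 mod 23 for each x (by repeated squaring, reducing mod 23 at every step), the values g(0), g(1), …, g(22) are: 0, 1, 18, 16, 2, 8, 12, 4, 13, 3, 6, 9, 9, 6, 3, 13, 4, 12, 8, 2, 16, 18, 1.
The distinct values are {0, 1, 2, 3, 4, 6, 8, 9, 12, 13, 16, 18}; there are 12 of them.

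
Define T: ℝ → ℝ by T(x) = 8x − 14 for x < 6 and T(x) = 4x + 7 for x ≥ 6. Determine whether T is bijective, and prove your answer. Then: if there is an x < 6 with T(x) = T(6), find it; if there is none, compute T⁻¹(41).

Both pieces are strictly increasing (slopes 8 and 4), so each is injective on its own interval.
The left piece maps (−∞, 6) onto (−∞, 34); the right piece maps [6, ∞) onto [31, ∞).
These images overlap. In particular T(6) = 31 (right piece), and solving 8x − 14 = 31 on the left piece gives x = 45/8 < 6.
So T(45/8) = T(6) with 45/8 ≠ 6, and T is not injective, hence not bijective. This x = 45/8 is the requested value below 6.

45/8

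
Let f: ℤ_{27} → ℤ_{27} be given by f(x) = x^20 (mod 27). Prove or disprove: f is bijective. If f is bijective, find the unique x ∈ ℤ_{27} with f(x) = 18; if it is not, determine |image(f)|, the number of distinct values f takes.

10

f(0) = 0^20 = 0.
f(3): Repeated squaring mod 27: 3^1 ≡ 3, 3^2 ≡ 3² = 9, 3^4 ≡ 9² = 81 ≡ 0, 3^8 ≡ 0² = 0, 3^16 ≡ 0² = 0. Since 20 = 16 + 4, 3^20 ≡ 0·0: 0·0 = 0. So 3^20 ≡ 0 (mod 27).
So f(0) = f(3) = 0 while 0 ≠ 3, thus f is not injective, hence not bijective.
Since f is not bijective, we determine |image(f)|. Computing x^20 mod 27 for each x (by repeated squaring, reducing mod 27 at every step), the values f(0), f(1), …, f(26) are: 0, 1, 4, 0, 16, 25, 0, 22, 10, 0, 19, 13, 0, 7, 7, 0, 13, 19, 0, 10, 22, 0, 25, 16, 0, 4, 1.
The distinct values are {0, 1, 4, 7, 10, 13, 16, 19, 22, 25}; there are 10 of them.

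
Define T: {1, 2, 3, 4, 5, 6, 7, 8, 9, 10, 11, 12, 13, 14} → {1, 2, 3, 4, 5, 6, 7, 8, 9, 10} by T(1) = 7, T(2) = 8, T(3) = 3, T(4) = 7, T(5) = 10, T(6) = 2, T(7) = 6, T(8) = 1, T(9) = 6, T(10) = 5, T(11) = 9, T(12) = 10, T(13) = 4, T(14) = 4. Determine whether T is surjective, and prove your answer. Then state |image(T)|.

Every element of the codomain has a preimage: 1 = T(8), 2 = T(6), 3 = T(3), 4 = T(13), 5 = T(10), 6 = T(7), 7 = T(1), 8 = T(2), 9 = T(11), 10 = T(5).
Therefore T is surjective.
The image of T is {1, 2, 3, 4, 5, 6, 7, 8, 9, 10}, which has 10 elements.

10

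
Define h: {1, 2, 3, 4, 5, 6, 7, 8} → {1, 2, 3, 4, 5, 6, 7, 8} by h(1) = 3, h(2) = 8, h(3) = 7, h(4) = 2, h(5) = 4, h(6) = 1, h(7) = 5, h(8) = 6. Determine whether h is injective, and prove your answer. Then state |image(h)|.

8

The values h(1), …, h(8) are 3, 8, 7, 2, 4, 1, 5, 6 — all distinct.
So h(s) = h(t) only when s = t, and h is injective.
The image of h is {1, 2, 3, 4, 5, 6, 7, 8}, which has 8 elements.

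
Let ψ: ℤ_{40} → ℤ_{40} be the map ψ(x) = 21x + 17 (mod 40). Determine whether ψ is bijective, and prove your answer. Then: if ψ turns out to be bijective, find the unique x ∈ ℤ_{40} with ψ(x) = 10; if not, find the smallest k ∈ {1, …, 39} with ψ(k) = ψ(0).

13

Recall: injectivity means: for all x_1, x_2 in the domain, ψ(x_1) = ψ(x_2) implies x_1 = x_2.
Suppose ψ(x_1) = ψ(x_2) in ℤ_{40}. Then 21x_1 + 17 ≡ 21x_2 + 17 (mod 40), thus 21(x_1 − x_2) ≡ 0 (mod 40).
Since gcd(21, 40) = 1, 21 is invertible modulo 40, so x_1 − x_2 ≡ 0 (mod 40), i.e. x_1 = x_2.
We now compute 21⁻¹ mod 40 explicitly. Euclid's algorithm: 40 = 1·21 + 19, 21 = 1·19 + 2, 19 = 9·2 + 1; back-substituting gives 1 = 21·21 − 11·40, so 21⁻¹ ≡ 21 (mod 40).
For any y ∈ ℤ_{40}, x = 21(y − 17) mod 40 satisfies ψ(x) = 21·21(y − 17) + 17 ≡ y (since 21·21 ≡ 1 mod 40). So every y has a preimage.
Hence ψ is bijective.
Since ψ is bijective, we compute ψ⁻¹(10): solve 21x + 17 ≡ 10 (mod 40), i.e. 21x ≡ 33 (mod 40).
Multiplying by 21⁻¹ = 21 gives x ≡ 21·33 = 693 = 17·40 + 13 ≡ 13 (mod 40).
Check: ψ(13) = 21·13 + 17 = 290 = 7·40 + 10 ≡ 10 (mod 40).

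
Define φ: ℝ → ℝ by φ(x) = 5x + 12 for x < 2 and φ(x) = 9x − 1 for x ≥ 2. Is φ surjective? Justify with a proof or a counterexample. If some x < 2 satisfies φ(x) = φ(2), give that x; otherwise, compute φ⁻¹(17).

Both pieces are strictly increasing (slopes 5 and 9), so each is injective on its own interval.
The left piece maps (−∞, 2) onto (−∞, 22); the right piece maps [2, ∞) onto [17, ∞).
The union (−∞, 22) ∪ [17, ∞) covers ℝ, so φ is surjective.
For the follow-up: the images overlap, so an x < 2 with φ(x) = φ(2) exists. φ(2) = 17; solving 5x + 12 = 17 for x < 2 gives x = (17 − 12)/5 = 1.

1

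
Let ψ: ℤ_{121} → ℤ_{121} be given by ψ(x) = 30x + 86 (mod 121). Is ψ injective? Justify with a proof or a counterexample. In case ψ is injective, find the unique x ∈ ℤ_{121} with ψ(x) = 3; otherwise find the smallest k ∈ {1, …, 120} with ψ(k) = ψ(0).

Recall: injectivity means: for all s, t in the domain, ψ(s) = ψ(t) implies s = t.
If ψ(s) = ψ(t), then 30s ≡ 30t (mod 121). Because gcd(30, 121) = 1, we may cancel 30 to get s ≡ t (mod 121).
So ψ is injective.
We now compute 30⁻¹ mod 121 explicitly. Euclid's algorithm: 121 = 4·30 + 1; back-substituting gives 1 = 117·30 − 29·121, so 30⁻¹ ≡ 117 (mod 121).
Since ψ is injective, we compute ψ⁻¹(3): solve 30x + 86 ≡ 3 (mod 121), i.e. 30x ≡ 38 (mod 121).
Multiplying by 30⁻¹ = 117 gives x ≡ 117·38 = 4446 = 36·121 + 90 ≡ 90 (mod 121).
Check: ψ(90) = 30·90 + 86 = 2786 = 23·121 + 3 ≡ 3 (mod 121).

90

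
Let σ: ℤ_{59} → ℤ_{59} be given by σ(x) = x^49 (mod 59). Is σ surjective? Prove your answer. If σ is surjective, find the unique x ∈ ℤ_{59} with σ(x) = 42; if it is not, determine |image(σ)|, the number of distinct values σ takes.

55

Since 59 is prime, the nonzero elements of ℤ_{59} form a cyclic group of order 58.
As gcd(49, 58) = 1, raising to the 49th power is a bijection on this group: if s^49 ≡ t^49 then (st^{−1})^49 = 1, and the only element of order dividing gcd(49, 58) = 1 is 1, so s = t.
With σ(0) = 0 this makes σ injective on all of ℤ_{59}, hence bijective (finite equal-size domain and codomain). In particular σ is surjective.
Since σ is surjective, we find the preimage of 42. The inverse of x ↦ x^49 on (ℤ_{59})^× is x ↦ x^45, because 49·45 = 2205 = 38·58 + 1 ≡ 1 (mod 58) and x^{58} = 1 for x ≠ 0 (Fermat). So σ⁻¹(42) = 42^45 mod 59.
Repeated squaring mod 59: 42^1 ≡ 42, 42^2 ≡ 42² = 1764 ≡ 53, 42^4 ≡ 53² = 2809 ≡ 36, 42^8 ≡ 36² = 1296 ≡ 57, 42^16 ≡ 57² = 3249 ≡ 4, 42^32 ≡ 4² = 16. Since 45 = 32 + 8 + 4 + 1, 42^45 ≡ 16·57·36·42: 16·57 = 912 ≡ 27, then 27·36 = 972 ≡ 28, then 28·42 = 1176 ≡ 55. So 42^45 ≡ 55 (mod 59).
Hence σ⁻¹(42) = 55.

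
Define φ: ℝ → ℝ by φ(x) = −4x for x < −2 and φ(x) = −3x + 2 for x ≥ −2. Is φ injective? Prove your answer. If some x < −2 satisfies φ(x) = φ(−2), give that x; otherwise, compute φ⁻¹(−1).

1

Both pieces are strictly decreasing (slopes −4 and −3), so each is injective on its own interval.
The left piece maps (−∞, −2) onto (8, ∞); the right piece maps [−2, ∞) onto (−∞, 8].
These images are disjoint, so no value is attained by both pieces. Hence φ is injective.
Because the two images are disjoint, no x < −2 has φ(x) = φ(−2), so we compute φ⁻¹(−1): −1 lies in (−∞, 8], so solve −3x + 2 = −1: x = (−1 − 2)/(−3) = 1.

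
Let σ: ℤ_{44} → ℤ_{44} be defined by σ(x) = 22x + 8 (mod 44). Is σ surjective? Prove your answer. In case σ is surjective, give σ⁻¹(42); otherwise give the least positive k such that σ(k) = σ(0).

Since gcd(22, 44) = 22, we have 22x ≡ 0 (mod 22) for all x, so σ(x) ≡ 8 (mod 22).
But 0 ≢ 8 (mod 22), so 0 ∈ ℤ_{44} has no preimage. Hence σ is not surjective.
Since σ is not surjective, we find the least positive k with σ(k) = σ(0): this means 22k ≡ 0 (mod 44), i.e. 44 ∣ 22k. Since gcd(22, 44) = 22, dividing through by 22 this holds exactly when 2 ∣ k.
The smallest positive such k is 2.

2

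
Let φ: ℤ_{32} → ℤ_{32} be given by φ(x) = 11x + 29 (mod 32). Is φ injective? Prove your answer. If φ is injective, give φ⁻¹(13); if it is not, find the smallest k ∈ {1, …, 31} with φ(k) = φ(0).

Recall that injectivity means: for all u, v in the domain, φ(u) = φ(v) implies u = v.
If φ(u) = φ(v), then 11u ≡ 11v (mod 32). Because gcd(11, 32) = 1, we may cancel 11 to get u ≡ v (mod 32).
So φ is injective.
We now compute 11⁻¹ mod 32 explicitly. Euclid's algorithm: 32 = 2·11 + 10, 11 = 1·10 + 1; back-substituting gives 1 = 3·11 − 1·32, so 11⁻¹ ≡ 3 (mod 32).
Since φ is injective, we compute φ⁻¹(13): solve 11x + 29 ≡ 13 (mod 32), i.e. 11x ≡ 16 (mod 32).
Multiplying by 11⁻¹ = 3 gives x ≡ 3·16 = 48 = 1·32 + 16 ≡ 16 (mod 32).
Check: φ(16) = 11·16 + 29 = 205 = 6·32 + 13 ≡ 13 (mod 32).

16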